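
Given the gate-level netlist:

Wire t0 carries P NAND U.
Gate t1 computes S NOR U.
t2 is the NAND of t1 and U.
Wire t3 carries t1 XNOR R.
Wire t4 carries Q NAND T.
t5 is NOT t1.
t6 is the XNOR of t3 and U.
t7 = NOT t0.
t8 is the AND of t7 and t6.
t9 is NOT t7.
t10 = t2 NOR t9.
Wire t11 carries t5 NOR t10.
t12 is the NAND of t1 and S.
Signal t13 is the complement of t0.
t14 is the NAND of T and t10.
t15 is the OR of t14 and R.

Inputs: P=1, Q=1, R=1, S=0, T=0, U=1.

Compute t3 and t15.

t0 = P NAND U = 1 NAND 1 = 0
t1 = S NOR U = 0 NOR 1 = 0
t2 = t1 NAND U = 0 NAND 1 = 1
t3 = t1 XNOR R = 0 XNOR 1 = 0
t7 = NOT t0 = NOT 0 = 1
t9 = NOT t7 = NOT 1 = 0
t10 = t2 NOR t9 = 1 NOR 0 = 0
t14 = T NAND t10 = 0 NAND 0 = 1
t15 = t14 OR R = 1 OR 1 = 1

t3 = 0  t15 = 1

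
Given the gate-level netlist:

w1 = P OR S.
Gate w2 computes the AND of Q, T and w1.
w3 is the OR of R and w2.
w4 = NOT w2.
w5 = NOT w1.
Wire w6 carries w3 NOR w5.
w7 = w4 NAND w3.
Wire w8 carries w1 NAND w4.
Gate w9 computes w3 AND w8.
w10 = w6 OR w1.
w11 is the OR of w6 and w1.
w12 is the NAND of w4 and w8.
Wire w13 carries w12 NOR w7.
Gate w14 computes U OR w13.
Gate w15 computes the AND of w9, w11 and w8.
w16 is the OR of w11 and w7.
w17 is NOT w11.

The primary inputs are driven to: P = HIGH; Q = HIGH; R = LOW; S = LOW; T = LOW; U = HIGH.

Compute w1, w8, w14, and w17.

w1 = P OR S = HIGH OR LOW = HIGH
w2 = Q AND T AND w1 = HIGH AND LOW AND HIGH = LOW
w3 = R OR w2 = LOW OR LOW = LOW
w4 = NOT w2 = NOT LOW = HIGH
w5 = NOT w1 = NOT HIGH = LOW
w6 = w3 NOR w5 = LOW NOR LOW = HIGH
w7 = w4 NAND w3 = HIGH NAND LOW = HIGH
w8 = w1 NAND w4 = HIGH NAND HIGH = LOW
w11 = w6 OR w1 = HIGH OR HIGH = HIGH
w12 = w4 NAND w8 = HIGH NAND LOW = HIGH
w13 = w12 NOR w7 = HIGH NOR HIGH = LOW
w14 = U OR w13 = HIGH OR LOW = HIGH
w17 = NOT w11 = NOT HIGH = LOW

w1 = HIGH, w8 = LOW, w14 = HIGH, w17 = LOW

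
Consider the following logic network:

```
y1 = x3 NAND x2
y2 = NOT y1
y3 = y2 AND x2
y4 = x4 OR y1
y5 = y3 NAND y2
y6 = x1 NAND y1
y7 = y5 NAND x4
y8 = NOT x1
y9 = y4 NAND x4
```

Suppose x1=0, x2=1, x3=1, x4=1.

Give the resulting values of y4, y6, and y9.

y4 = 1; y6 = 1; y9 = 0

y1 = x3 NAND x2 = 1 NAND 1 = 0
y4 = x4 OR y1 = 1 OR 0 = 1
y6 = x1 NAND y1 = 0 NAND 0 = 1
y9 = y4 NAND x4 = 1 NAND 1 = 0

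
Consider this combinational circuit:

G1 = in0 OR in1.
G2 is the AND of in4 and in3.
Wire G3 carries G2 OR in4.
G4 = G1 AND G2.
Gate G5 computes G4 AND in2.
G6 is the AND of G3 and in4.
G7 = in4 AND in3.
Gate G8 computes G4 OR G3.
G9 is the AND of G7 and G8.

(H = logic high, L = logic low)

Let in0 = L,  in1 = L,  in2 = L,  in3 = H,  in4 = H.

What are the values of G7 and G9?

G1 = in0 OR in1 = L OR L = L
G2 = in4 AND in3 = H AND H = H
G3 = G2 OR in4 = H OR H = H
G4 = G1 AND G2 = L AND H = L
G7 = in4 AND in3 = H AND H = H
G8 = G4 OR G3 = L OR H = H
G9 = G7 AND G8 = H AND H = H

G7 = H; G9 = H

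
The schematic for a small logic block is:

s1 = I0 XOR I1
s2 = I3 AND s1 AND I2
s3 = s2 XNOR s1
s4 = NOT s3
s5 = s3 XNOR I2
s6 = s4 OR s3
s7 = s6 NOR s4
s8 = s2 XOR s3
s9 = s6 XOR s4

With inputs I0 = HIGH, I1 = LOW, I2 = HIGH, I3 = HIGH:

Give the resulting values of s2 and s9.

s2 = HIGH, s9 = HIGH

s1 = I0 XOR I1 = HIGH XOR LOW = HIGH
s2 = I3 AND s1 AND I2 = HIGH AND HIGH AND HIGH = HIGH
s3 = s2 XNOR s1 = HIGH XNOR HIGH = HIGH
s4 = NOT s3 = NOT HIGH = LOW
s6 = s4 OR s3 = LOW OR HIGH = HIGH
s9 = s6 XOR s4 = HIGH XOR LOW = HIGH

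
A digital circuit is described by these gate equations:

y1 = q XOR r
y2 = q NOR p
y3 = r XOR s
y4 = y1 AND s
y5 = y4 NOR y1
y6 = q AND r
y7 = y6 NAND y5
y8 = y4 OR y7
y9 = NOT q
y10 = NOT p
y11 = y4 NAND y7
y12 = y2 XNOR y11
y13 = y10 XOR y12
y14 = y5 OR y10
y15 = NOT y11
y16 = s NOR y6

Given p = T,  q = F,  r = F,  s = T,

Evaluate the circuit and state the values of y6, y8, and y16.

y1 = q XOR r = F XOR F = F
y4 = y1 AND s = F AND T = F
y5 = y4 NOR y1 = F NOR F = T
y6 = q AND r = F AND F = F
y7 = y6 NAND y5 = F NAND T = T
y8 = y4 OR y7 = F OR T = T
y16 = s NOR y6 = T NOR F = F

y6 = F  y8 = T  y16 = F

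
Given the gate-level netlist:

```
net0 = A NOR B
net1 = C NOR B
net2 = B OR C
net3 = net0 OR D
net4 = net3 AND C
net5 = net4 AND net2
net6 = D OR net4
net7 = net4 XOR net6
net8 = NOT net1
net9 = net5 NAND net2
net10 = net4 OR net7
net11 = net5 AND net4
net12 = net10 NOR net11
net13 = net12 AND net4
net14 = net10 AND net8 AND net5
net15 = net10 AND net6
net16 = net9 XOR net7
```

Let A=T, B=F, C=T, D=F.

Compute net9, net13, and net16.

net9 = T, net13 = F, net16 = T

net0 = A NOR B = T NOR F = F
net2 = B OR C = F OR T = T
net3 = net0 OR D = F OR F = F
net4 = net3 AND C = F AND T = F
net5 = net4 AND net2 = F AND T = F
net6 = D OR net4 = F OR F = F
net7 = net4 XOR net6 = F XOR F = F
net9 = net5 NAND net2 = F NAND T = T
net10 = net4 OR net7 = F OR F = F
net11 = net5 AND net4 = F AND F = F
net12 = net10 NOR net11 = F NOR F = T
net13 = net12 AND net4 = T AND F = F
net16 = net9 XOR net7 = T XOR F = T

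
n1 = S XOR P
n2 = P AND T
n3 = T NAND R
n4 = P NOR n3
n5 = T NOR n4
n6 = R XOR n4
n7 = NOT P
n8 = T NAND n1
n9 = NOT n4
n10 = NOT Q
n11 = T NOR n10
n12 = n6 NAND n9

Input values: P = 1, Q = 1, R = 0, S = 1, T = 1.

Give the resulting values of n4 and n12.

n3 = T NAND R = 1 NAND 0 = 1
n4 = P NOR n3 = 1 NOR 1 = 0
n6 = R XOR n4 = 0 XOR 0 = 0
n9 = NOT n4 = NOT 0 = 1
n12 = n6 NAND n9 = 0 NAND 1 = 1

n4 = 0, n12 = 1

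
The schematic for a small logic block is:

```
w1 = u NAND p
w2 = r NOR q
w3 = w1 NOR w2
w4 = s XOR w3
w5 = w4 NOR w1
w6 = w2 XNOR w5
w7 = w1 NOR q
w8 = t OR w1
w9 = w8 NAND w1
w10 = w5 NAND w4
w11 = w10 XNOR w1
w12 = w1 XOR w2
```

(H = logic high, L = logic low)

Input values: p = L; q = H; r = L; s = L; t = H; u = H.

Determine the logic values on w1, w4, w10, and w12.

w1 = H, w4 = L, w10 = H, w12 = H

w1 = u NAND p = H NAND L = H
w2 = r NOR q = L NOR H = L
w3 = w1 NOR w2 = H NOR L = L
w4 = s XOR w3 = L XOR L = L
w5 = w4 NOR w1 = L NOR H = L
w10 = w5 NAND w4 = L NAND L = H
w12 = w1 XOR w2 = H XOR L = H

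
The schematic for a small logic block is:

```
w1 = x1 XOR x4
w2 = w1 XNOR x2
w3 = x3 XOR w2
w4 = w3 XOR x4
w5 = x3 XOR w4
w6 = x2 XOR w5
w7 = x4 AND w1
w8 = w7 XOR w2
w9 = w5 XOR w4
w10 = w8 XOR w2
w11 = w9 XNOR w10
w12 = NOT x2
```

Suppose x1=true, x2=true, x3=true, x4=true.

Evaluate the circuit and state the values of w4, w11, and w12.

w4 = false, w11 = false, w12 = false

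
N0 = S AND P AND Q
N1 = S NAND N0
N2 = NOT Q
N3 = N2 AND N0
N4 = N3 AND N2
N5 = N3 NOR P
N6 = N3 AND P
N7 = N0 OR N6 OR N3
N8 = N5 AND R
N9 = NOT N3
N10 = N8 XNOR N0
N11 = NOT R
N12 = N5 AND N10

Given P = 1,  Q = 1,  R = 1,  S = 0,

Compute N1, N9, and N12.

N1 = 1  N9 = 1  N12 = 0

N0 = S AND P AND Q = 0 AND 1 AND 1 = 0
N1 = S NAND N0 = 0 NAND 0 = 1
N2 = NOT Q = NOT 1 = 0
N3 = N2 AND N0 = 0 AND 0 = 0
N5 = N3 NOR P = 0 NOR 1 = 0
N8 = N5 AND R = 0 AND 1 = 0
N9 = NOT N3 = NOT 0 = 1
N10 = N8 XNOR N0 = 0 XNOR 0 = 1
N12 = N5 AND N10 = 0 AND 1 = 0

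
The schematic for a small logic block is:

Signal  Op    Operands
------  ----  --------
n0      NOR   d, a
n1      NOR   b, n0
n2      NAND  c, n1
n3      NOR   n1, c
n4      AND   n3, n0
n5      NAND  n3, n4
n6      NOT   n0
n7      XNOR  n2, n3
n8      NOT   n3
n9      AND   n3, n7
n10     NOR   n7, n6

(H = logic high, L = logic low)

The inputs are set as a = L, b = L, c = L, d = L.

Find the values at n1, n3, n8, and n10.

n1 = L, n3 = H, n8 = L, n10 = L

n0 = d NOR a = L NOR L = H
n1 = b NOR n0 = L NOR H = L
n2 = c NAND n1 = L NAND L = H
n3 = n1 NOR c = L NOR L = H
n6 = NOT n0 = NOT H = L
n7 = n2 XNOR n3 = H XNOR H = H
n8 = NOT n3 = NOT H = L
n10 = n7 NOR n6 = H NOR L = L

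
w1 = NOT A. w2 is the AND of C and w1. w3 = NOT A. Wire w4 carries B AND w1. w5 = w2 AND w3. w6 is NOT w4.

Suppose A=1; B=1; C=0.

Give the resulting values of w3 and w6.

w3 = 0, w6 = 1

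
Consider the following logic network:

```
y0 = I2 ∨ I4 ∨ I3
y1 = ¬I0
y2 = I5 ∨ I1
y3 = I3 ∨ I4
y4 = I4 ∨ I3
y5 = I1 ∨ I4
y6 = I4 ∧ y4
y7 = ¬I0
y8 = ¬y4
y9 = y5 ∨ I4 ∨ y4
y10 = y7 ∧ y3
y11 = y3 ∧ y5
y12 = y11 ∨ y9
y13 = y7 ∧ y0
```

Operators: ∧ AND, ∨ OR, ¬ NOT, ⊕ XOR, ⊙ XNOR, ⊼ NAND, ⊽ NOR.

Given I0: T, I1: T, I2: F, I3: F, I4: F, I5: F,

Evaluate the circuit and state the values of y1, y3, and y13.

y1 = F; y3 = F; y13 = F

y0 = I2 OR I4 OR I3 = F OR F OR F = F
y1 = NOT I0 = NOT T = F
y3 = I3 OR I4 = F OR F = F
y7 = NOT I0 = NOT T = F
y13 = y7 AND y0 = F AND F = F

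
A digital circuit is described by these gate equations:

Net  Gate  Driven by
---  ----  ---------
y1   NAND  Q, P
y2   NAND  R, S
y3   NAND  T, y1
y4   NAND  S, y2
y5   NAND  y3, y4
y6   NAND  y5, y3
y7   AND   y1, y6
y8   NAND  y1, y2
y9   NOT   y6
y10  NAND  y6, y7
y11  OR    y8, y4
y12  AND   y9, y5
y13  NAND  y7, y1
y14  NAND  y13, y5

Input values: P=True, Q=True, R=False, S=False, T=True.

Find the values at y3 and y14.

y3 = True, y14 = True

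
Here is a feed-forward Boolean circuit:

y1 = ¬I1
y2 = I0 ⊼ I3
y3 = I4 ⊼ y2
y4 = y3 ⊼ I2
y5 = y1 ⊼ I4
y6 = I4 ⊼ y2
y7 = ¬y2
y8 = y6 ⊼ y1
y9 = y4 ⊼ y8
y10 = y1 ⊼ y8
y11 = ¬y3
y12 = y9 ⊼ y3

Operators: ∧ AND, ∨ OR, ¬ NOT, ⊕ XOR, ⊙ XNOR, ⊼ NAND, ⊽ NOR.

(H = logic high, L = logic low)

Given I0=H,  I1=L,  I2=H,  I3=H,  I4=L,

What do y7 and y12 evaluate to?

y7 = H  y12 = L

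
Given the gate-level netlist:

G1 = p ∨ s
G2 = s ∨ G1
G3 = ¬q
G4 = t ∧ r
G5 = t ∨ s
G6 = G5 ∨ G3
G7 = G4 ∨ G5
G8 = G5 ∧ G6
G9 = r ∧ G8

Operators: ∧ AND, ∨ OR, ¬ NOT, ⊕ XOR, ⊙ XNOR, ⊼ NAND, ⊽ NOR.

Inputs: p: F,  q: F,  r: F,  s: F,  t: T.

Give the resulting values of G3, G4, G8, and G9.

G3 = T, G4 = F, G8 = T, G9 = F

G3 = NOT q = NOT F = T
G4 = t AND r = T AND F = F
G5 = t OR s = T OR F = T
G6 = G5 OR G3 = T OR T = T
G8 = G5 AND G6 = T AND T = T
G9 = r AND G8 = F AND T = F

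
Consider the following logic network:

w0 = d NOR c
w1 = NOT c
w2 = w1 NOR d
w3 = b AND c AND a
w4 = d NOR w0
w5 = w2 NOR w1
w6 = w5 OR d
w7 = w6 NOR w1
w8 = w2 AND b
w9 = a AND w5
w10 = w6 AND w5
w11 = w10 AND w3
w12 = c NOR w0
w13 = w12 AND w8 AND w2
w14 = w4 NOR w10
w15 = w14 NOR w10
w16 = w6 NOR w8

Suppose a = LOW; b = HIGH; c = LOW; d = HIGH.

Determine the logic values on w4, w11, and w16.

w0 = d NOR c = HIGH NOR LOW = LOW
w1 = NOT c = NOT LOW = HIGH
w2 = w1 NOR d = HIGH NOR HIGH = LOW
w3 = b AND c AND a = HIGH AND LOW AND LOW = LOW
w4 = d NOR w0 = HIGH NOR LOW = LOW
w5 = w2 NOR w1 = LOW NOR HIGH = LOW
w6 = w5 OR d = LOW OR HIGH = HIGH
w8 = w2 AND b = LOW AND HIGH = LOW
w10 = w6 AND w5 = HIGH AND LOW = LOW
w11 = w10 AND w3 = LOW AND LOW = LOW
w16 = w6 NOR w8 = HIGH NOR LOW = LOW

w4 = LOW  w11 = LOW  w16 = LOW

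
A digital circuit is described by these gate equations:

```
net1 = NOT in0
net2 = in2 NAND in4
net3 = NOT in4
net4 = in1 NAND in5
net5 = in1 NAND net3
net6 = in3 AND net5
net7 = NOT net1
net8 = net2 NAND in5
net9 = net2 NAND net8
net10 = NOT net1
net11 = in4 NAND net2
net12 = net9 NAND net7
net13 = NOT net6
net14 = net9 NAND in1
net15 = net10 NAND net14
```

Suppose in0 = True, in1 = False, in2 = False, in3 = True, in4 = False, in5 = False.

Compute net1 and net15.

net1 = False, net15 = False

net1 = NOT in0 = NOT True = False
net2 = in2 NAND in4 = False NAND False = True
net8 = net2 NAND in5 = True NAND False = True
net9 = net2 NAND net8 = True NAND True = False
net10 = NOT net1 = NOT False = True
net14 = net9 NAND in1 = False NAND False = True
net15 = net10 NAND net14 = True NAND True = False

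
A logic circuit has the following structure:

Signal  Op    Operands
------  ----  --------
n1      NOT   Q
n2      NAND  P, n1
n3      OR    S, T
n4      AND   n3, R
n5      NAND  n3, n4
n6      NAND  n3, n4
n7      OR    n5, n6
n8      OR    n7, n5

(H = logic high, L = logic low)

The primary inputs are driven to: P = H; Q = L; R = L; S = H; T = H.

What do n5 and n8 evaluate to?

n5 = H, n8 = H

n3 = S OR T = H OR H = H
n4 = n3 AND R = H AND L = L
n5 = n3 NAND n4 = H NAND L = H
n6 = n3 NAND n4 = H NAND L = H
n7 = n5 OR n6 = H OR H = H
n8 = n7 OR n5 = H OR H = H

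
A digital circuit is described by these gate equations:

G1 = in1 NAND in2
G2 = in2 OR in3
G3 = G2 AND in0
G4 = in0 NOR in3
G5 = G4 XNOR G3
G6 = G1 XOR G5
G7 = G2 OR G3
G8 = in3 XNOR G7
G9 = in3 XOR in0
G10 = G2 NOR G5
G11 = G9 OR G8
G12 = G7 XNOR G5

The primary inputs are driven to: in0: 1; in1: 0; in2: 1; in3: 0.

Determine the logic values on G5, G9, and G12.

G5 = 0, G9 = 1, G12 = 0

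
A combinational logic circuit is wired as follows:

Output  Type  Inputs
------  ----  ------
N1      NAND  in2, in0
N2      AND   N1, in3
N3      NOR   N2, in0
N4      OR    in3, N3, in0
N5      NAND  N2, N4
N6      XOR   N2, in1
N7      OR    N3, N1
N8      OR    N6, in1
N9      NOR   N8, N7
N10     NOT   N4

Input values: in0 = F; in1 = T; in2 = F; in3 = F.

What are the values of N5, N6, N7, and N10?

N1 = in2 NAND in0 = F NAND F = T
N2 = N1 AND in3 = T AND F = F
N3 = N2 NOR in0 = F NOR F = T
N4 = in3 OR N3 OR in0 = F OR T OR F = T
N5 = N2 NAND N4 = F NAND T = T
N6 = N2 XOR in1 = F XOR T = T
N7 = N3 OR N1 = T OR T = T
N10 = NOT N4 = NOT T = F

N5 = T; N6 = T; N7 = T; N10 = F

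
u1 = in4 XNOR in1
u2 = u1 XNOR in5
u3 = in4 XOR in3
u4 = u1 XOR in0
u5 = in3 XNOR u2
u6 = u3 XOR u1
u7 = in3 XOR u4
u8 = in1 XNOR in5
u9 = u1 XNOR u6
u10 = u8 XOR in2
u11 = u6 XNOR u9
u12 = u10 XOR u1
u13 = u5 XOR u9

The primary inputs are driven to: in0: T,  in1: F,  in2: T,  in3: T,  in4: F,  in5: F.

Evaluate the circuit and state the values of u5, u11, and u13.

u1 = in4 XNOR in1 = F XNOR F = T
u2 = u1 XNOR in5 = T XNOR F = F
u3 = in4 XOR in3 = F XOR T = T
u5 = in3 XNOR u2 = T XNOR F = F
u6 = u3 XOR u1 = T XOR T = F
u9 = u1 XNOR u6 = T XNOR F = F
u11 = u6 XNOR u9 = F XNOR F = T
u13 = u5 XOR u9 = F XOR F = F

u5 = F; u11 = T; u13 = F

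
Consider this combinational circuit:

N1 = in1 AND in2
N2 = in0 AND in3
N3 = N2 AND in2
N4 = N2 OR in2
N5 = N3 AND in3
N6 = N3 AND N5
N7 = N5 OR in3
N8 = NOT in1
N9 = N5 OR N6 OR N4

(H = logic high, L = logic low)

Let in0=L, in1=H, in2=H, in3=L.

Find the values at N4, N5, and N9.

N2 = in0 AND in3 = L AND L = L
N3 = N2 AND in2 = L AND H = L
N4 = N2 OR in2 = L OR H = H
N5 = N3 AND in3 = L AND L = L
N6 = N3 AND N5 = L AND L = L
N9 = N5 OR N6 OR N4 = L OR L OR H = H

N4 = H, N5 = L, N9 = H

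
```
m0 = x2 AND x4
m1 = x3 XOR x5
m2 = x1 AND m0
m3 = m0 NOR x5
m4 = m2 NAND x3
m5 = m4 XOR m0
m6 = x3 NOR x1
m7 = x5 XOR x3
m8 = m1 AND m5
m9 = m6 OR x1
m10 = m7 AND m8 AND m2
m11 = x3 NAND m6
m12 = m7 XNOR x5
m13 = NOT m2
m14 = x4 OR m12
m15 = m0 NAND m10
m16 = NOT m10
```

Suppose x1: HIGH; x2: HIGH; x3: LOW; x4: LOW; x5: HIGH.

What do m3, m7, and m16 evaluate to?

m3 = LOW, m7 = HIGH, m16 = HIGH

m0 = x2 AND x4 = HIGH AND LOW = LOW
m1 = x3 XOR x5 = LOW XOR HIGH = HIGH
m2 = x1 AND m0 = HIGH AND LOW = LOW
m3 = m0 NOR x5 = LOW NOR HIGH = LOW
m4 = m2 NAND x3 = LOW NAND LOW = HIGH
m5 = m4 XOR m0 = HIGH XOR LOW = HIGH
m7 = x5 XOR x3 = HIGH XOR LOW = HIGH
m8 = m1 AND m5 = HIGH AND HIGH = HIGH
m10 = m7 AND m8 AND m2 = HIGH AND HIGH AND LOW = LOW
m16 = NOT m10 = NOT LOW = HIGH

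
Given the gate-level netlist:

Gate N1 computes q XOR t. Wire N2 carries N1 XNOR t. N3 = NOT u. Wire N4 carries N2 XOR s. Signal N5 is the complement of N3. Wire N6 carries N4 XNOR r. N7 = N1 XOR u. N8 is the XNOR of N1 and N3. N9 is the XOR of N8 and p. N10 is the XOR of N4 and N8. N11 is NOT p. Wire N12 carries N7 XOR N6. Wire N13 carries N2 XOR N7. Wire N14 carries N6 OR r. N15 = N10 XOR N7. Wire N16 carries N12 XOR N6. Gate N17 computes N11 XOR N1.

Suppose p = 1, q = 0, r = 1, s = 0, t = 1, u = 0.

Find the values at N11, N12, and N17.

N11 = 0, N12 = 0, N17 = 1

N1 = q XOR t = 0 XOR 1 = 1
N2 = N1 XNOR t = 1 XNOR 1 = 1
N4 = N2 XOR s = 1 XOR 0 = 1
N6 = N4 XNOR r = 1 XNOR 1 = 1
N7 = N1 XOR u = 1 XOR 0 = 1
N11 = NOT p = NOT 1 = 0
N12 = N7 XOR N6 = 1 XOR 1 = 0
N17 = N11 XOR N1 = 0 XOR 1 = 1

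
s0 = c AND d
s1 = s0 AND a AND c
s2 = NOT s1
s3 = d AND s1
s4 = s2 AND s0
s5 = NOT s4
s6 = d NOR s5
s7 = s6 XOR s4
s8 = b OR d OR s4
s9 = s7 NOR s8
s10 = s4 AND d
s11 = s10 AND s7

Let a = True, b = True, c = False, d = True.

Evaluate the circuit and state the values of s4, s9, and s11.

s4 = False  s9 = False  s11 = False

s0 = c AND d = False AND True = False
s1 = s0 AND a AND c = False AND True AND False = False
s2 = NOT s1 = NOT False = True
s4 = s2 AND s0 = True AND False = False
s5 = NOT s4 = NOT False = True
s6 = d NOR s5 = True NOR True = False
s7 = s6 XOR s4 = False XOR False = False
s8 = b OR d OR s4 = True OR True OR False = True
s9 = s7 NOR s8 = False NOR True = False
s10 = s4 AND d = False AND True = False
s11 = s10 AND s7 = False AND False = False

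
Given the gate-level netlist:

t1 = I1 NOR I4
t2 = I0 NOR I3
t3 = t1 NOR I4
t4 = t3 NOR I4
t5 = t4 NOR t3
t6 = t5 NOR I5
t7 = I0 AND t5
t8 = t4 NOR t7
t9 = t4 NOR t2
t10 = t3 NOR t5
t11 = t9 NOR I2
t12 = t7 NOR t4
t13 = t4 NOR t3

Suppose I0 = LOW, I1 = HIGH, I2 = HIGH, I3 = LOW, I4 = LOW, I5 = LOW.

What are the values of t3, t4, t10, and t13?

t1 = I1 NOR I4 = HIGH NOR LOW = LOW
t3 = t1 NOR I4 = LOW NOR LOW = HIGH
t4 = t3 NOR I4 = HIGH NOR LOW = LOW
t5 = t4 NOR t3 = LOW NOR HIGH = LOW
t10 = t3 NOR t5 = HIGH NOR LOW = LOW
t13 = t4 NOR t3 = LOW NOR HIGH = LOW

t3 = HIGH  t4 = LOW  t10 = LOW  t13 = LOW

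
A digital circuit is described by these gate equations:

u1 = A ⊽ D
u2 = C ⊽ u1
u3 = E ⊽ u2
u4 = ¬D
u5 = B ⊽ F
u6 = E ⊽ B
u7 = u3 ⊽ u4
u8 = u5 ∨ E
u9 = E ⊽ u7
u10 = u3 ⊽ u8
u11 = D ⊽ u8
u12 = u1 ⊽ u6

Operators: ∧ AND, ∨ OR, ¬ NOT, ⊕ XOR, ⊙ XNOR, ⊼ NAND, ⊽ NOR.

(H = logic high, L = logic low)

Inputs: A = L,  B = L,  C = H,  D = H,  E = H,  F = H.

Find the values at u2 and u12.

u1 = A NOR D = L NOR H = L
u2 = C NOR u1 = H NOR L = L
u6 = E NOR B = H NOR L = L
u12 = u1 NOR u6 = L NOR L = H

u2 = L; u12 = H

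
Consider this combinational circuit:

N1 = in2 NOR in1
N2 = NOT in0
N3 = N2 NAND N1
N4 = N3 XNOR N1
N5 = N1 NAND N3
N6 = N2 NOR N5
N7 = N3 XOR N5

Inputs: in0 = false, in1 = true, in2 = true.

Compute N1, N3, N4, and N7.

N1 = false, N3 = true, N4 = false, N7 = false

N1 = in2 NOR in1 = true NOR true = false
N2 = NOT in0 = NOT false = true
N3 = N2 NAND N1 = true NAND false = true
N4 = N3 XNOR N1 = true XNOR false = false
N5 = N1 NAND N3 = false NAND true = true
N7 = N3 XOR N5 = true XOR true = false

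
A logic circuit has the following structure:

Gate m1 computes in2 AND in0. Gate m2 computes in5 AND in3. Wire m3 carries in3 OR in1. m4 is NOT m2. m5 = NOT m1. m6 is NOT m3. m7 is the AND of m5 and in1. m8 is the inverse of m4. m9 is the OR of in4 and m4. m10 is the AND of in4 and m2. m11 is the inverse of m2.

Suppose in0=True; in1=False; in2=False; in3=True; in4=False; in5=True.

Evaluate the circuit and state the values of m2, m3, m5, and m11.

m2 = True; m3 = True; m5 = True; m11 = False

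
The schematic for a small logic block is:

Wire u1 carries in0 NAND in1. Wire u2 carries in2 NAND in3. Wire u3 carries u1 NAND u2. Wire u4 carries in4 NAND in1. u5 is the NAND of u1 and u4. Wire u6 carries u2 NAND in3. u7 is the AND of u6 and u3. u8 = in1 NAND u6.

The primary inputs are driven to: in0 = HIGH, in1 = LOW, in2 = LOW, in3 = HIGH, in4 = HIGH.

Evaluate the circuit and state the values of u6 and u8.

u2 = in2 NAND in3 = LOW NAND HIGH = HIGH
u6 = u2 NAND in3 = HIGH NAND HIGH = LOW
u8 = in1 NAND u6 = LOW NAND LOW = HIGH

u6 = LOW  u8 = HIGH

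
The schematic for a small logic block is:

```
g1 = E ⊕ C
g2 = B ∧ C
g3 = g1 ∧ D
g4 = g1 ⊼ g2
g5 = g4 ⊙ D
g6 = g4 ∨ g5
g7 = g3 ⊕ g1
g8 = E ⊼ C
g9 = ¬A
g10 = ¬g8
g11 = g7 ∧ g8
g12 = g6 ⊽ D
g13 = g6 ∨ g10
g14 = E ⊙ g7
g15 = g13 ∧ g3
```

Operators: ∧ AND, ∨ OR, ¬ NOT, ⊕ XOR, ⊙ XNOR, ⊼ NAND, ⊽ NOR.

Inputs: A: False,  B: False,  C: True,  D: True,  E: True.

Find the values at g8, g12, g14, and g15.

g1 = E XOR C = True XOR True = False
g2 = B AND C = False AND True = False
g3 = g1 AND D = False AND True = False
g4 = g1 NAND g2 = False NAND False = True
g5 = g4 XNOR D = True XNOR True = True
g6 = g4 OR g5 = True OR True = True
g7 = g3 XOR g1 = False XOR False = False
g8 = E NAND C = True NAND True = False
g10 = NOT g8 = NOT False = True
g12 = g6 NOR D = True NOR True = False
g13 = g6 OR g10 = True OR True = True
g14 = E XNOR g7 = True XNOR False = False
g15 = g13 AND g3 = True AND False = False

g8 = False, g12 = False, g14 = False, g15 = False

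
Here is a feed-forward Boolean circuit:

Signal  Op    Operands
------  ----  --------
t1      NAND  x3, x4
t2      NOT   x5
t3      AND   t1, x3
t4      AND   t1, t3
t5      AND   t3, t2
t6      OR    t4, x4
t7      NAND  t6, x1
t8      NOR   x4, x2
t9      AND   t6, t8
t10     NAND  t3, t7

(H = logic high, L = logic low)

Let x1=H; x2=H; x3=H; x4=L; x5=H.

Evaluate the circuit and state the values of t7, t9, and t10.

t7 = L; t9 = L; t10 = H

t1 = x3 NAND x4 = H NAND L = H
t3 = t1 AND x3 = H AND H = H
t4 = t1 AND t3 = H AND H = H
t6 = t4 OR x4 = H OR L = H
t7 = t6 NAND x1 = H NAND H = L
t8 = x4 NOR x2 = L NOR H = L
t9 = t6 AND t8 = H AND L = L
t10 = t3 NAND t7 = H NAND L = H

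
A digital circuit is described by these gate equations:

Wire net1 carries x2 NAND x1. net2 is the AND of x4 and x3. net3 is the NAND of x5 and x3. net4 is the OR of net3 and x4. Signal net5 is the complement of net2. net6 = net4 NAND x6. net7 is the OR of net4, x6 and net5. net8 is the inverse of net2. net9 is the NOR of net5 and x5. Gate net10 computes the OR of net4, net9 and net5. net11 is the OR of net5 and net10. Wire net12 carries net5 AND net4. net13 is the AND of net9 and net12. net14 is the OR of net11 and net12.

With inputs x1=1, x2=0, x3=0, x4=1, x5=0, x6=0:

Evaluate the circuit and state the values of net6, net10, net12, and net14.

net6 = 1; net10 = 1; net12 = 1; net14 = 1

net2 = x4 AND x3 = 1 AND 0 = 0
net3 = x5 NAND x3 = 0 NAND 0 = 1
net4 = net3 OR x4 = 1 OR 1 = 1
net5 = NOT net2 = NOT 0 = 1
net6 = net4 NAND x6 = 1 NAND 0 = 1
net9 = net5 NOR x5 = 1 NOR 0 = 0
net10 = net4 OR net9 OR net5 = 1 OR 0 OR 1 = 1
net11 = net5 OR net10 = 1 OR 1 = 1
net12 = net5 AND net4 = 1 AND 1 = 1
net14 = net11 OR net12 = 1 OR 1 = 1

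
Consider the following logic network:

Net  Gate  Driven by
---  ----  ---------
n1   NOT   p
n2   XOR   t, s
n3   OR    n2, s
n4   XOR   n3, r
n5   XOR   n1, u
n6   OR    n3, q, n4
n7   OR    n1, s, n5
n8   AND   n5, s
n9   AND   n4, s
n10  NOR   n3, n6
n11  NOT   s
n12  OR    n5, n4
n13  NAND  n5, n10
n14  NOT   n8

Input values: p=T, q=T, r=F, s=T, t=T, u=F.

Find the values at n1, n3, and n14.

n1 = F, n3 = T, n14 = T

n1 = NOT p = NOT T = F
n2 = t XOR s = T XOR T = F
n3 = n2 OR s = F OR T = T
n5 = n1 XOR u = F XOR F = F
n8 = n5 AND s = F AND T = F
n14 = NOT n8 = NOT F = T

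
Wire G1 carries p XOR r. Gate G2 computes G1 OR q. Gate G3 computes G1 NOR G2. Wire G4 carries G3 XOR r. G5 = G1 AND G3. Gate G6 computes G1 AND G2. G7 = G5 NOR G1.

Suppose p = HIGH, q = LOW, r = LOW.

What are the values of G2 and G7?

G2 = HIGH; G7 = LOW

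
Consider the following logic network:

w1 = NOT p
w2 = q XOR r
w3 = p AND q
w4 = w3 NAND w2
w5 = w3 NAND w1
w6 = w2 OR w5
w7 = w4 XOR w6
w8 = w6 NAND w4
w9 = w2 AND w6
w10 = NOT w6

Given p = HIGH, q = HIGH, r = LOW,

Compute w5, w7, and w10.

w5 = HIGH  w7 = HIGH  w10 = LOW

w1 = NOT p = NOT HIGH = LOW
w2 = q XOR r = HIGH XOR LOW = HIGH
w3 = p AND q = HIGH AND HIGH = HIGH
w4 = w3 NAND w2 = HIGH NAND HIGH = LOW
w5 = w3 NAND w1 = HIGH NAND LOW = HIGH
w6 = w2 OR w5 = HIGH OR HIGH = HIGH
w7 = w4 XOR w6 = LOW XOR HIGH = HIGH
w10 = NOT w6 = NOT HIGH = LOW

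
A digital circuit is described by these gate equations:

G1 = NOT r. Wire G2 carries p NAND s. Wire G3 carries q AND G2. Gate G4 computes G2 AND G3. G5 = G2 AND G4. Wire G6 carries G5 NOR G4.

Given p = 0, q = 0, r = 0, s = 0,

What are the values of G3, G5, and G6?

G3 = 0, G5 = 0, G6 = 1

G2 = p NAND s = 0 NAND 0 = 1
G3 = q AND G2 = 0 AND 1 = 0
G4 = G2 AND G3 = 1 AND 0 = 0
G5 = G2 AND G4 = 1 AND 0 = 0
G6 = G5 NOR G4 = 0 NOR 0 = 1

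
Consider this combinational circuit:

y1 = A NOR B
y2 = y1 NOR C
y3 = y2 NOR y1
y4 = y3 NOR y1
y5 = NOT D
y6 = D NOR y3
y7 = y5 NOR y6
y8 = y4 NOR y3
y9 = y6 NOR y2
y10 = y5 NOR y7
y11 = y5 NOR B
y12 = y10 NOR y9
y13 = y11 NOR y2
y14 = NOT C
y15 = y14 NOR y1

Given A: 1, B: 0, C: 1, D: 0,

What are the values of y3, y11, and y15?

y3 = 1, y11 = 0, y15 = 1

y1 = A NOR B = 1 NOR 0 = 0
y2 = y1 NOR C = 0 NOR 1 = 0
y3 = y2 NOR y1 = 0 NOR 0 = 1
y5 = NOT D = NOT 0 = 1
y11 = y5 NOR B = 1 NOR 0 = 0
y14 = NOT C = NOT 1 = 0
y15 = y14 NOR y1 = 0 NOR 0 = 1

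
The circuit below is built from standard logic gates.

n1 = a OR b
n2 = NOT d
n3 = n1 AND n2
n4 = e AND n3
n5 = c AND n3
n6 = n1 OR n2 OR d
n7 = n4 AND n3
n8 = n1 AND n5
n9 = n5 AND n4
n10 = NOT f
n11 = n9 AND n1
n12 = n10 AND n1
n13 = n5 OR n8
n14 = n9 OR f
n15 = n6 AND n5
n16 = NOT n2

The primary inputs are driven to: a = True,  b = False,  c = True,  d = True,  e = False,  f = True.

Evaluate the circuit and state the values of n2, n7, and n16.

n1 = a OR b = True OR False = True
n2 = NOT d = NOT True = False
n3 = n1 AND n2 = True AND False = False
n4 = e AND n3 = False AND False = False
n7 = n4 AND n3 = False AND False = False
n16 = NOT n2 = NOT False = True

n2 = False, n7 = False, n16 = True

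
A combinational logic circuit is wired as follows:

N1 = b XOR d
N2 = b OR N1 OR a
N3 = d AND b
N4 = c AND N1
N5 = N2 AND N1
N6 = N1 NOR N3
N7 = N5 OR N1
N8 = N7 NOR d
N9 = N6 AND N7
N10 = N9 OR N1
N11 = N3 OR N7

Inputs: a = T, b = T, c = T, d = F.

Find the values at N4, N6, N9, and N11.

N4 = T; N6 = F; N9 = F; N11 = T

N1 = b XOR d = T XOR F = T
N2 = b OR N1 OR a = T OR T OR T = T
N3 = d AND b = F AND T = F
N4 = c AND N1 = T AND T = T
N5 = N2 AND N1 = T AND T = T
N6 = N1 NOR N3 = T NOR F = F
N7 = N5 OR N1 = T OR T = T
N9 = N6 AND N7 = F AND T = F
N11 = N3 OR N7 = F OR T = T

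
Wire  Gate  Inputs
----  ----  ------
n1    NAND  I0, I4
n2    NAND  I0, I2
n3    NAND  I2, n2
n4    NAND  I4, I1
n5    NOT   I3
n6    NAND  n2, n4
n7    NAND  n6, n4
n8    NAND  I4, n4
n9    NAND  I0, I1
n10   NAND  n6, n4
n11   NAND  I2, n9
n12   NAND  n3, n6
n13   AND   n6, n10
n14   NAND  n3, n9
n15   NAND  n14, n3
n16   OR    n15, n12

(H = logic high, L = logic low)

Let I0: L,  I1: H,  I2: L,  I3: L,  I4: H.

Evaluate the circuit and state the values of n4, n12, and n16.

n2 = I0 NAND I2 = L NAND L = H
n3 = I2 NAND n2 = L NAND H = H
n4 = I4 NAND I1 = H NAND H = L
n6 = n2 NAND n4 = H NAND L = H
n9 = I0 NAND I1 = L NAND H = H
n12 = n3 NAND n6 = H NAND H = L
n14 = n3 NAND n9 = H NAND H = L
n15 = n14 NAND n3 = L NAND H = H
n16 = n15 OR n12 = H OR L = H

n4 = L, n12 = L, n16 = H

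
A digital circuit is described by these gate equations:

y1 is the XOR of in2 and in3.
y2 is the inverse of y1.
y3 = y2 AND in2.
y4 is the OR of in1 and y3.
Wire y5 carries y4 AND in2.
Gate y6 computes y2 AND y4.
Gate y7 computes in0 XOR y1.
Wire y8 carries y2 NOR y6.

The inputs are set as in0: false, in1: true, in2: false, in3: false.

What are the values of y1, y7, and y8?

y1 = false, y7 = false, y8 = false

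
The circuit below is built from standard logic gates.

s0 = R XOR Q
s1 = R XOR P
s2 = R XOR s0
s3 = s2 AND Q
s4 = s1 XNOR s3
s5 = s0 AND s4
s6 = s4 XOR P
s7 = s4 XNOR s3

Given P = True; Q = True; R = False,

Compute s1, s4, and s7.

s0 = R XOR Q = False XOR True = True
s1 = R XOR P = False XOR True = True
s2 = R XOR s0 = False XOR True = True
s3 = s2 AND Q = True AND True = True
s4 = s1 XNOR s3 = True XNOR True = True
s7 = s4 XNOR s3 = True XNOR True = True

s1 = True; s4 = True; s7 = True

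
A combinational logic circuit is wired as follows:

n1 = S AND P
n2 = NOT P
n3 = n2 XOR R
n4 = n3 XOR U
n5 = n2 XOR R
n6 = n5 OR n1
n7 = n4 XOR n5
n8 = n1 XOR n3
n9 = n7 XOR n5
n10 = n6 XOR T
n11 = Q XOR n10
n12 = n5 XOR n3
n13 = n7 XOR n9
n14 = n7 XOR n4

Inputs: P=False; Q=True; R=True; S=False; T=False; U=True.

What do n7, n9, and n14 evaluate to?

n2 = NOT P = NOT False = True
n3 = n2 XOR R = True XOR True = False
n4 = n3 XOR U = False XOR True = True
n5 = n2 XOR R = True XOR True = False
n7 = n4 XOR n5 = True XOR False = True
n9 = n7 XOR n5 = True XOR False = True
n14 = n7 XOR n4 = True XOR True = False

n7 = True; n9 = True; n14 = False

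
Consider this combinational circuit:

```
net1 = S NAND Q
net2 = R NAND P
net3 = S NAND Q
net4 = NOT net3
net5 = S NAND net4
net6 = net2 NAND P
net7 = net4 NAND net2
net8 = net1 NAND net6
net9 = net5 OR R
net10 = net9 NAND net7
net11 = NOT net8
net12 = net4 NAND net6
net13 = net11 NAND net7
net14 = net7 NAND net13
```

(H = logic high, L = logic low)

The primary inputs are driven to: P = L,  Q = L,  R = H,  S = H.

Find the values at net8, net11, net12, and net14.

net1 = S NAND Q = H NAND L = H
net2 = R NAND P = H NAND L = H
net3 = S NAND Q = H NAND L = H
net4 = NOT net3 = NOT H = L
net6 = net2 NAND P = H NAND L = H
net7 = net4 NAND net2 = L NAND H = H
net8 = net1 NAND net6 = H NAND H = L
net11 = NOT net8 = NOT L = H
net12 = net4 NAND net6 = L NAND H = H
net13 = net11 NAND net7 = H NAND H = L
net14 = net7 NAND net13 = H NAND L = H

net8 = L; net11 = H; net12 = H; net14 = H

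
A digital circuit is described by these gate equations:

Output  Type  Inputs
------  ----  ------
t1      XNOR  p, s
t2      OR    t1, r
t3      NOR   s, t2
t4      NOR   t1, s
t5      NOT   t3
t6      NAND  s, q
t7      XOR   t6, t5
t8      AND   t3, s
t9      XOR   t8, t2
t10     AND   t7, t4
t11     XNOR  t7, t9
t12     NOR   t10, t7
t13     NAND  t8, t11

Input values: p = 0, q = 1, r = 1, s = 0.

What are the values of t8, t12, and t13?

t8 = 0, t12 = 1, t13 = 1

t1 = p XNOR s = 0 XNOR 0 = 1
t2 = t1 OR r = 1 OR 1 = 1
t3 = s NOR t2 = 0 NOR 1 = 0
t4 = t1 NOR s = 1 NOR 0 = 0
t5 = NOT t3 = NOT 0 = 1
t6 = s NAND q = 0 NAND 1 = 1
t7 = t6 XOR t5 = 1 XOR 1 = 0
t8 = t3 AND s = 0 AND 0 = 0
t9 = t8 XOR t2 = 0 XOR 1 = 1
t10 = t7 AND t4 = 0 AND 0 = 0
t11 = t7 XNOR t9 = 0 XNOR 1 = 0
t12 = t10 NOR t7 = 0 NOR 0 = 1
t13 = t8 NAND t11 = 0 NAND 0 = 1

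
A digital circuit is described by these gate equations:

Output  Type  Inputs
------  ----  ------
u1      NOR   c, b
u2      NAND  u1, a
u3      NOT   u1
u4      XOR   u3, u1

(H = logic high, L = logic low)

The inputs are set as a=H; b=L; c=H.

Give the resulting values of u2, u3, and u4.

u1 = c NOR b = H NOR L = L
u2 = u1 NAND a = L NAND H = H
u3 = NOT u1 = NOT L = H
u4 = u3 XOR u1 = H XOR L = H

u2 = H, u3 = H, u4 = H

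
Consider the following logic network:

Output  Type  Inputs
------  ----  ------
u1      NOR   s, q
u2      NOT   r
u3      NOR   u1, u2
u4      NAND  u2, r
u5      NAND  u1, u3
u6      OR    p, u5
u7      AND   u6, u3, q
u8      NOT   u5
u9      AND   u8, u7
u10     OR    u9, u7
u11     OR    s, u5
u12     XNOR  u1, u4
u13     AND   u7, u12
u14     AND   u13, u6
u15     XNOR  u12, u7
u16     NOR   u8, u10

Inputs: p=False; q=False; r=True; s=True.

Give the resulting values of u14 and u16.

u1 = s NOR q = True NOR False = False
u2 = NOT r = NOT True = False
u3 = u1 NOR u2 = False NOR False = True
u4 = u2 NAND r = False NAND True = True
u5 = u1 NAND u3 = False NAND True = True
u6 = p OR u5 = False OR True = True
u7 = u6 AND u3 AND q = True AND True AND False = False
u8 = NOT u5 = NOT True = False
u9 = u8 AND u7 = False AND False = False
u10 = u9 OR u7 = False OR False = False
u12 = u1 XNOR u4 = False XNOR True = False
u13 = u7 AND u12 = False AND False = False
u14 = u13 AND u6 = False AND True = False
u16 = u8 NOR u10 = False NOR False = True

u14 = False, u16 = True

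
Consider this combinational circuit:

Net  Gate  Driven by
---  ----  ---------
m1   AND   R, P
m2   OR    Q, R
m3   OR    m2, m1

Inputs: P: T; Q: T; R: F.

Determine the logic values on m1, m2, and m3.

m1 = R AND P = F AND T = F
m2 = Q OR R = T OR F = T
m3 = m2 OR m1 = T OR F = T

m1 = F; m2 = T; m3 = T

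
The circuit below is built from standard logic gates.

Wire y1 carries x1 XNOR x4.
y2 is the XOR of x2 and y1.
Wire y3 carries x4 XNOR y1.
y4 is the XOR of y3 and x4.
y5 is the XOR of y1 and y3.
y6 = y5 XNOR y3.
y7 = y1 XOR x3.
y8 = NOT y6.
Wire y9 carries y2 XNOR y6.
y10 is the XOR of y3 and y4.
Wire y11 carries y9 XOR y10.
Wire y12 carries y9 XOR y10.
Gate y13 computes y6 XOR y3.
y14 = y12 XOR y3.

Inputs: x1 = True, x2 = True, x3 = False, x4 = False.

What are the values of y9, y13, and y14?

y9 = True, y13 = False, y14 = False

y1 = x1 XNOR x4 = True XNOR False = False
y2 = x2 XOR y1 = True XOR False = True
y3 = x4 XNOR y1 = False XNOR False = True
y4 = y3 XOR x4 = True XOR False = True
y5 = y1 XOR y3 = False XOR True = True
y6 = y5 XNOR y3 = True XNOR True = True
y9 = y2 XNOR y6 = True XNOR True = True
y10 = y3 XOR y4 = True XOR True = False
y12 = y9 XOR y10 = True XOR False = True
y13 = y6 XOR y3 = True XOR True = False
y14 = y12 XOR y3 = True XOR True = False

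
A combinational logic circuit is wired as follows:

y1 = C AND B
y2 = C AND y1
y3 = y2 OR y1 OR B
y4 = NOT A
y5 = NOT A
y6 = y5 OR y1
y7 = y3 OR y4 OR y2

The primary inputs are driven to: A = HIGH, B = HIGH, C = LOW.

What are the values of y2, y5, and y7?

y1 = C AND B = LOW AND HIGH = LOW
y2 = C AND y1 = LOW AND LOW = LOW
y3 = y2 OR y1 OR B = LOW OR LOW OR HIGH = HIGH
y4 = NOT A = NOT HIGH = LOW
y5 = NOT A = NOT HIGH = LOW
y7 = y3 OR y4 OR y2 = HIGH OR LOW OR LOW = HIGH

y2 = LOW, y5 = LOW, y7 = HIGH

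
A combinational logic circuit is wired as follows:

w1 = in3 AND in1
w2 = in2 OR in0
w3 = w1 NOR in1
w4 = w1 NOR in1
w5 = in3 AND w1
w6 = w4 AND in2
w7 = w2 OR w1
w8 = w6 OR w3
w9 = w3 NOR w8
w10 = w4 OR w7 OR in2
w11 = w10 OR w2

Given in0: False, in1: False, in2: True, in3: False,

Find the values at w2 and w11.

w2 = True  w11 = True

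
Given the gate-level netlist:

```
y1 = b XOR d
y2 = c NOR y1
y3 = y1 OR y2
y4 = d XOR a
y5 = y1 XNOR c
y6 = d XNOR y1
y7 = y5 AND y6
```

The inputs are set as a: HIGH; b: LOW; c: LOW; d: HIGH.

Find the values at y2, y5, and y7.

y2 = LOW, y5 = LOW, y7 = LOW

y1 = b XOR d = LOW XOR HIGH = HIGH
y2 = c NOR y1 = LOW NOR HIGH = LOW
y5 = y1 XNOR c = HIGH XNOR LOW = LOW
y6 = d XNOR y1 = HIGH XNOR HIGH = HIGH
y7 = y5 AND y6 = LOW AND HIGH = LOW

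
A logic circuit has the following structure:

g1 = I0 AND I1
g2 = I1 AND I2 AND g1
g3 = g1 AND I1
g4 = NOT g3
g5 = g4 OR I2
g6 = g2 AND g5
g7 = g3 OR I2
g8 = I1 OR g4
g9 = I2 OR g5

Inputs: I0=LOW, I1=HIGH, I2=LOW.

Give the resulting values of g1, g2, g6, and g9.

g1 = I0 AND I1 = LOW AND HIGH = LOW
g2 = I1 AND I2 AND g1 = HIGH AND LOW AND LOW = LOW
g3 = g1 AND I1 = LOW AND HIGH = LOW
g4 = NOT g3 = NOT LOW = HIGH
g5 = g4 OR I2 = HIGH OR LOW = HIGH
g6 = g2 AND g5 = LOW AND HIGH = LOW
g9 = I2 OR g5 = LOW OR HIGH = HIGH

g1 = LOW  g2 = LOW  g6 = LOW  g9 = HIGH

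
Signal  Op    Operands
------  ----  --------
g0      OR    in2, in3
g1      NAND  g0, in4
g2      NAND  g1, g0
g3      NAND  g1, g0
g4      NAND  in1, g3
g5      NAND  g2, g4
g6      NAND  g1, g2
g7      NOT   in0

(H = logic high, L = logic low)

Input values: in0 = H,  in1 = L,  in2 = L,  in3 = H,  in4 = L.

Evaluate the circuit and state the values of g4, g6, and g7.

g0 = in2 OR in3 = L OR H = H
g1 = g0 NAND in4 = H NAND L = H
g2 = g1 NAND g0 = H NAND H = L
g3 = g1 NAND g0 = H NAND H = L
g4 = in1 NAND g3 = L NAND L = H
g6 = g1 NAND g2 = H NAND L = H
g7 = NOT in0 = NOT H = L

g4 = H; g6 = H; g7 = L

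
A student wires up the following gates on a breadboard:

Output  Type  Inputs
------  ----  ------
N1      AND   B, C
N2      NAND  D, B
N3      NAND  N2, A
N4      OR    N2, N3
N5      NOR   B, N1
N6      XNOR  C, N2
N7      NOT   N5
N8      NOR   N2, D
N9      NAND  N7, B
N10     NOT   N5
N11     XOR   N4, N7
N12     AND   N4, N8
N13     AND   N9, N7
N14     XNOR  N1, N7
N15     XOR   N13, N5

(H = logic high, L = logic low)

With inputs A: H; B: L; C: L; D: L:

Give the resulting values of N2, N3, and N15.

N1 = B AND C = L AND L = L
N2 = D NAND B = L NAND L = H
N3 = N2 NAND A = H NAND H = L
N5 = B NOR N1 = L NOR L = H
N7 = NOT N5 = NOT H = L
N9 = N7 NAND B = L NAND L = H
N13 = N9 AND N7 = H AND L = L
N15 = N13 XOR N5 = L XOR H = H

N2 = H, N3 = L, N15 = H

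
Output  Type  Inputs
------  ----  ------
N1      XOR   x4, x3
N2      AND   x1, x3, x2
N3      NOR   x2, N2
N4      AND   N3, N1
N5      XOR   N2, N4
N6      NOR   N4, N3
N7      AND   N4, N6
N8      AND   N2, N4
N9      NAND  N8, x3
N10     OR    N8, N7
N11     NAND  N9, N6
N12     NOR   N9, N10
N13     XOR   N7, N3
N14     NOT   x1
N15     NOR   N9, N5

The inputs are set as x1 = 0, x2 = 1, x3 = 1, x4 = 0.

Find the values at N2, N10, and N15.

N2 = 0, N10 = 0, N15 = 0

N1 = x4 XOR x3 = 0 XOR 1 = 1
N2 = x1 AND x3 AND x2 = 0 AND 1 AND 1 = 0
N3 = x2 NOR N2 = 1 NOR 0 = 0
N4 = N3 AND N1 = 0 AND 1 = 0
N5 = N2 XOR N4 = 0 XOR 0 = 0
N6 = N4 NOR N3 = 0 NOR 0 = 1
N7 = N4 AND N6 = 0 AND 1 = 0
N8 = N2 AND N4 = 0 AND 0 = 0
N9 = N8 NAND x3 = 0 NAND 1 = 1
N10 = N8 OR N7 = 0 OR 0 = 0
N15 = N9 NOR N5 = 1 NOR 0 = 0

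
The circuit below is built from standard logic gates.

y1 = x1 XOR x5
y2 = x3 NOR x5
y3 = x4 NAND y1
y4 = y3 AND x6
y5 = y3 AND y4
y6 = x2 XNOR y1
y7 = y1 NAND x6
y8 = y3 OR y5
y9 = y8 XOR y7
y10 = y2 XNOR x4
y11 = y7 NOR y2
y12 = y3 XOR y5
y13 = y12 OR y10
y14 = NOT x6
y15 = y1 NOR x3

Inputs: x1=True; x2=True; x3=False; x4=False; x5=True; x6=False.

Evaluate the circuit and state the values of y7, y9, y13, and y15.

y7 = True; y9 = False; y13 = True; y15 = True

y1 = x1 XOR x5 = True XOR True = False
y2 = x3 NOR x5 = False NOR True = False
y3 = x4 NAND y1 = False NAND False = True
y4 = y3 AND x6 = True AND False = False
y5 = y3 AND y4 = True AND False = False
y7 = y1 NAND x6 = False NAND False = True
y8 = y3 OR y5 = True OR False = True
y9 = y8 XOR y7 = True XOR True = False
y10 = y2 XNOR x4 = False XNOR False = True
y12 = y3 XOR y5 = True XOR False = True
y13 = y12 OR y10 = True OR True = True
y15 = y1 NOR x3 = False NOR False = True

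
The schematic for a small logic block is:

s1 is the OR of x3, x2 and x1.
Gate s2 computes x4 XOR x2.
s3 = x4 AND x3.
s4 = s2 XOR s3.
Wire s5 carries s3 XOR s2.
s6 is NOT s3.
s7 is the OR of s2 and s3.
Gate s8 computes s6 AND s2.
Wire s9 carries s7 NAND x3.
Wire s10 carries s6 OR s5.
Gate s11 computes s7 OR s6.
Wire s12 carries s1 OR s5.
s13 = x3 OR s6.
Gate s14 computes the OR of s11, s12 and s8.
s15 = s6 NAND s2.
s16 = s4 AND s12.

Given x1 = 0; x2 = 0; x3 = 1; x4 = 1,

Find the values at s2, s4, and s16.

s2 = 1  s4 = 0  s16 = 0

s1 = x3 OR x2 OR x1 = 1 OR 0 OR 0 = 1
s2 = x4 XOR x2 = 1 XOR 0 = 1
s3 = x4 AND x3 = 1 AND 1 = 1
s4 = s2 XOR s3 = 1 XOR 1 = 0
s5 = s3 XOR s2 = 1 XOR 1 = 0
s12 = s1 OR s5 = 1 OR 0 = 1
s16 = s4 AND s12 = 0 AND 1 = 0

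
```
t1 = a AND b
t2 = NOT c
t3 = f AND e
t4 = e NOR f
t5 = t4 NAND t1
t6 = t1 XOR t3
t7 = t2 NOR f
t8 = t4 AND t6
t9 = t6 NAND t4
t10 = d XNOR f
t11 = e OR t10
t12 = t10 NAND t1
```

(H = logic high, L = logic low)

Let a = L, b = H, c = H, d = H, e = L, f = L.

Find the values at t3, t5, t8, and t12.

t3 = L  t5 = H  t8 = L  t12 = H

t1 = a AND b = L AND H = L
t3 = f AND e = L AND L = L
t4 = e NOR f = L NOR L = H
t5 = t4 NAND t1 = H NAND L = H
t6 = t1 XOR t3 = L XOR L = L
t8 = t4 AND t6 = H AND L = L
t10 = d XNOR f = H XNOR L = L
t12 = t10 NAND t1 = L NAND L = H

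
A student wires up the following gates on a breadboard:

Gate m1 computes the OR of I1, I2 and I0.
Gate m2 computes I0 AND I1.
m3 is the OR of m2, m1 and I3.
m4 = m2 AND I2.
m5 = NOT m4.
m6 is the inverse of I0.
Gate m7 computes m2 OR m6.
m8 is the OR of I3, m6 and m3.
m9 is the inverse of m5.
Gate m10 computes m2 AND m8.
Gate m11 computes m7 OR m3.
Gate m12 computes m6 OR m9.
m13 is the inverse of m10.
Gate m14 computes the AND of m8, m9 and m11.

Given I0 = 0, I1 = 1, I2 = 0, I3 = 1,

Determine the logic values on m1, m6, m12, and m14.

m1 = I1 OR I2 OR I0 = 1 OR 0 OR 0 = 1
m2 = I0 AND I1 = 0 AND 1 = 0
m3 = m2 OR m1 OR I3 = 0 OR 1 OR 1 = 1
m4 = m2 AND I2 = 0 AND 0 = 0
m5 = NOT m4 = NOT 0 = 1
m6 = NOT I0 = NOT 0 = 1
m7 = m2 OR m6 = 0 OR 1 = 1
m8 = I3 OR m6 OR m3 = 1 OR 1 OR 1 = 1
m9 = NOT m5 = NOT 1 = 0
m11 = m7 OR m3 = 1 OR 1 = 1
m12 = m6 OR m9 = 1 OR 0 = 1
m14 = m8 AND m9 AND m11 = 1 AND 0 AND 1 = 0

m1 = 1  m6 = 1  m12 = 1  m14 = 0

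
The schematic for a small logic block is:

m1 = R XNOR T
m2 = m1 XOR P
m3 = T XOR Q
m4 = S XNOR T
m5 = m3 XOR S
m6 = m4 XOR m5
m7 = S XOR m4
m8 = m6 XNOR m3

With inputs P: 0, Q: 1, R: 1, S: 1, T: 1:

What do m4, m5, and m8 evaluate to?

m3 = T XOR Q = 1 XOR 1 = 0
m4 = S XNOR T = 1 XNOR 1 = 1
m5 = m3 XOR S = 0 XOR 1 = 1
m6 = m4 XOR m5 = 1 XOR 1 = 0
m8 = m6 XNOR m3 = 0 XNOR 0 = 1

m4 = 1, m5 = 1, m8 = 1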